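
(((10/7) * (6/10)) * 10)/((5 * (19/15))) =180/133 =1.35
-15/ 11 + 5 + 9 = 139/ 11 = 12.64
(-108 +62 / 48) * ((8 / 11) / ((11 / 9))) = -7683 / 121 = -63.50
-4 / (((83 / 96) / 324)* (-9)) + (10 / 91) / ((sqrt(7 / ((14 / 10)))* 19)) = 166.56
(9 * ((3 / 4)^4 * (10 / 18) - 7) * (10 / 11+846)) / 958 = -36618867 / 674432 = -54.30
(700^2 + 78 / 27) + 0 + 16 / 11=48510430 / 99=490004.34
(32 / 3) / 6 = 1.78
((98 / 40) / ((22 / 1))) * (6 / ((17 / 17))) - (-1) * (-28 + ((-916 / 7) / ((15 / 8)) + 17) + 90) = 9127 / 924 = 9.88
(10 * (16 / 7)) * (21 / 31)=480 / 31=15.48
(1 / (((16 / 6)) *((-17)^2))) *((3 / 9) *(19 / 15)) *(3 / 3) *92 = 437 / 8670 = 0.05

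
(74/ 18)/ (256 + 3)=1/ 63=0.02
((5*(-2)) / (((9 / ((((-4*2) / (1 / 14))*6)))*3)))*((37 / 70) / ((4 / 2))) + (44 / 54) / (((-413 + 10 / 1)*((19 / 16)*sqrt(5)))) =592 / 9-352*sqrt(5) / 1033695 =65.78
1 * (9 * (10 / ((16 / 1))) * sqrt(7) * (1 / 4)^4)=45 * sqrt(7) / 2048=0.06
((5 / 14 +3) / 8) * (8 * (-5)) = -235 / 14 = -16.79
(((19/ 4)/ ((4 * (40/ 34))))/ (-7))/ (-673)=323/ 1507520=0.00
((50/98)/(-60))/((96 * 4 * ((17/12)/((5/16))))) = -25/5117952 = -0.00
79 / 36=2.19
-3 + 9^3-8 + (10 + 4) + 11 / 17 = 12455 / 17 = 732.65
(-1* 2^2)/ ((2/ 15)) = -30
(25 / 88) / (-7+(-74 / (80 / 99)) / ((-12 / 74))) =250 / 490787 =0.00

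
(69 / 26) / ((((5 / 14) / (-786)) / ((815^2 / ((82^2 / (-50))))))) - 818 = 630394750621 / 21853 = 28847057.64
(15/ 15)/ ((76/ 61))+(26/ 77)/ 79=373039/ 462308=0.81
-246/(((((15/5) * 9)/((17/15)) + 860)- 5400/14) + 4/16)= -39032/79073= -0.49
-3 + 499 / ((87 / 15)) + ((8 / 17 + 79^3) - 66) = 243076857 / 493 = 493056.51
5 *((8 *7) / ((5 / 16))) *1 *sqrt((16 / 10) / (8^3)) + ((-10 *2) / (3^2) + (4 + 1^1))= 25 / 9 + 112 *sqrt(5) / 5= 52.87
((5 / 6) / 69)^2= 25 / 171396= 0.00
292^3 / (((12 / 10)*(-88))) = -7780340 / 33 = -235767.88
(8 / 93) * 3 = 8 / 31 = 0.26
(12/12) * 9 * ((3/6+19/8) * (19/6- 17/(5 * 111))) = 240189/2960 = 81.14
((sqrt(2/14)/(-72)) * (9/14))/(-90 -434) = 0.00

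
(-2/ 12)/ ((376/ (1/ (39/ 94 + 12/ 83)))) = -83/ 104760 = -0.00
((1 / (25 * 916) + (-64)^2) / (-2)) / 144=-93798401 / 6595200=-14.22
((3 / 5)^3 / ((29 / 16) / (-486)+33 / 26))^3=20332468359946469376 / 4088995995990201171875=0.00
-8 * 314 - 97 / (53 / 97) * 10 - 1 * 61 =-230459 / 53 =-4348.28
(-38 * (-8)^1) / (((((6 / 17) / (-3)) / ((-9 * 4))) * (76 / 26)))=31824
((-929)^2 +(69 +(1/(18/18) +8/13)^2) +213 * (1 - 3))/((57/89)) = 12975669293/9633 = 1347001.90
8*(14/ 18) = 6.22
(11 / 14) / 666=11 / 9324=0.00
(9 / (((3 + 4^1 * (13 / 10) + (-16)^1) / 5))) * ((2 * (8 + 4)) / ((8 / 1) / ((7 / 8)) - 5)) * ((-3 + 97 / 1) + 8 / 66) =-13045200 / 4147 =-3145.70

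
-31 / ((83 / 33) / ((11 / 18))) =-3751 / 498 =-7.53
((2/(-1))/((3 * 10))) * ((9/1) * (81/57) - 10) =-53/285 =-0.19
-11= -11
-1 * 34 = -34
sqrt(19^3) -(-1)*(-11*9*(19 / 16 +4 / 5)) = -113.94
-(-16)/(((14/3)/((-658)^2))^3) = 12777768084719232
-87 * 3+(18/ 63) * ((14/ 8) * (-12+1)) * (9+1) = -316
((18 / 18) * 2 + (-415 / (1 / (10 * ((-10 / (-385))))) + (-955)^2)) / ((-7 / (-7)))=70217779 / 77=911919.21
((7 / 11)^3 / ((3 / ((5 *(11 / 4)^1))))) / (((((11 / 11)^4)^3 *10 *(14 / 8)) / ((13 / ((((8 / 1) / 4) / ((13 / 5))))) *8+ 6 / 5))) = 9.21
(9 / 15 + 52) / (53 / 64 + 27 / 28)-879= -3411361 / 4015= -849.65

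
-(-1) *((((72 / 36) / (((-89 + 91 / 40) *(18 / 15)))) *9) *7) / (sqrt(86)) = -2100 *sqrt(86) / 149167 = -0.13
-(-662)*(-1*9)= -5958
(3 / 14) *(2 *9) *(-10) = -270 / 7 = -38.57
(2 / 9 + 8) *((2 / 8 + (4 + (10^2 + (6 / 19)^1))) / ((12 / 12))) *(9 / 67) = 294039 / 2546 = 115.49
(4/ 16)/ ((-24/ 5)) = -0.05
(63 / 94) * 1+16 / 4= 439 / 94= 4.67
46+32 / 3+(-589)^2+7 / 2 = 346981.17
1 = 1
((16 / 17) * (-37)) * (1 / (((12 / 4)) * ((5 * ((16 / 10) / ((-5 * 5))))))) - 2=34.27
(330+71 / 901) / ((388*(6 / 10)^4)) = 185875625 / 28316628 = 6.56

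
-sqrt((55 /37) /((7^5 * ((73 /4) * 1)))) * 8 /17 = -16 * sqrt(1039885) /15749531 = -0.00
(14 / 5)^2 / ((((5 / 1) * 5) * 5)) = 196 / 3125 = 0.06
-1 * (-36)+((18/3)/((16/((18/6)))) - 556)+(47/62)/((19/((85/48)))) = -29335273/56544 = -518.80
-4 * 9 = -36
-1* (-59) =59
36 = 36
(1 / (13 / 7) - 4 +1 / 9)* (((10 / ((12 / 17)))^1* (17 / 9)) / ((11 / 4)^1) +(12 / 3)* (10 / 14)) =-1465520 / 34749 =-42.17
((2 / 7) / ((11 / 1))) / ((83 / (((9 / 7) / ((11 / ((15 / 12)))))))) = 45 / 984214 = 0.00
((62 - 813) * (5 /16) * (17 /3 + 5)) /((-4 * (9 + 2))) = 56.89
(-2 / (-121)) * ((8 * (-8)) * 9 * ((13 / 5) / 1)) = -24.75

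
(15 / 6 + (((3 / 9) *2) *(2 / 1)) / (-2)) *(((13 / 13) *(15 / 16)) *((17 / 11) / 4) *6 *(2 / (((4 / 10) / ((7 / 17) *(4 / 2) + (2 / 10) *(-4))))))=15 / 32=0.47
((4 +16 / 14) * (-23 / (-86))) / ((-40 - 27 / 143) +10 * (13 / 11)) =-59202 / 1221157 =-0.05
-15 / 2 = -7.50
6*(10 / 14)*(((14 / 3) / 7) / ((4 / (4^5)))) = 5120 / 7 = 731.43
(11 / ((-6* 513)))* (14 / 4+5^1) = -187 / 6156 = -0.03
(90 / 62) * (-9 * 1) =-405 / 31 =-13.06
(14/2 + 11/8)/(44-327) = -67/2264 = -0.03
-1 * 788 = -788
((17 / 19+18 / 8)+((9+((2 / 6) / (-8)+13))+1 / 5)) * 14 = 403837 / 1140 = 354.24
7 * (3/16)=21/16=1.31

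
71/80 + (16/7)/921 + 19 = 10258457/515760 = 19.89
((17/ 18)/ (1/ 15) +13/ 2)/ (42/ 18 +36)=62/ 115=0.54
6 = 6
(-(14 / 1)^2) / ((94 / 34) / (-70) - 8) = 233240 / 9567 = 24.38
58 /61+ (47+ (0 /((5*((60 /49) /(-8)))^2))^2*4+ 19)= 4084 /61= 66.95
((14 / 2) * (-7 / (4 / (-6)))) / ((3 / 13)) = 637 / 2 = 318.50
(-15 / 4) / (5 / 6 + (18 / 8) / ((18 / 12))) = -45 / 28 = -1.61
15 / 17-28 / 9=-341 / 153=-2.23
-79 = -79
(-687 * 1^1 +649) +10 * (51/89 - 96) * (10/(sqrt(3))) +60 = 22 - 283100 * sqrt(3)/89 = -5487.48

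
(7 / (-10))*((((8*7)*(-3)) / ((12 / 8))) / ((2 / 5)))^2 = -54880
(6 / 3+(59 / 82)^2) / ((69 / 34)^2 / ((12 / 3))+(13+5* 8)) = 19569924 / 419969273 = 0.05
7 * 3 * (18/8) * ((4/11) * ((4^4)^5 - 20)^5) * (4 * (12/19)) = 14578141936191685494378319999834809887034311421314842706613583872/209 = 69751875292783184183628320000000000000000000000000000000000000.00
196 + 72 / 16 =401 / 2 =200.50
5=5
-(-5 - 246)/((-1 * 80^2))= -251/6400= -0.04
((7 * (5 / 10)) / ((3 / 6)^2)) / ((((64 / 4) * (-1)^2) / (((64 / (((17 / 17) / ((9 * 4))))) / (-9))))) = -224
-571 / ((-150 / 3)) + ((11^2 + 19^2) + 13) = 25321 / 50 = 506.42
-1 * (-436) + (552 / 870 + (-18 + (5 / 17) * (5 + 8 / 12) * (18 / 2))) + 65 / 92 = 5794109 / 13340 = 434.34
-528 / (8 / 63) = -4158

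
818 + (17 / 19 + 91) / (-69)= 816.67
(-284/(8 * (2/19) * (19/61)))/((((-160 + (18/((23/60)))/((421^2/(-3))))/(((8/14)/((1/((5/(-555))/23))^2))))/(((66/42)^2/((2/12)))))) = 92883323291/10566492057382380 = 0.00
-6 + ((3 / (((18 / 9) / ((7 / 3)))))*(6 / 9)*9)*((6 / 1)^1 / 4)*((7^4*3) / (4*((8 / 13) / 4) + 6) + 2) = 5909061 / 172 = 34355.01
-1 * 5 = -5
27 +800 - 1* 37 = 790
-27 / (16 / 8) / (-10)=27 / 20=1.35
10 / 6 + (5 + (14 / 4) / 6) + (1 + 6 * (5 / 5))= 57 / 4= 14.25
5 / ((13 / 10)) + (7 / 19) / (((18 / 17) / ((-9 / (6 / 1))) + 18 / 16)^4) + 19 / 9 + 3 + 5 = 67522510459 / 2607332247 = 25.90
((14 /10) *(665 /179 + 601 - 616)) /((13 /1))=-2828 /2327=-1.22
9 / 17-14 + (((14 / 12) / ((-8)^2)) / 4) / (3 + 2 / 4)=-175855 / 13056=-13.47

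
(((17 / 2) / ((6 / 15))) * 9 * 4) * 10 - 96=7554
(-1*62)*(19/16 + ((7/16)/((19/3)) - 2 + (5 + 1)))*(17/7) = -421073/532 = -791.49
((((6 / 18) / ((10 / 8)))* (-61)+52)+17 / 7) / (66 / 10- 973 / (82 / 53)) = -328574 / 5357919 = -0.06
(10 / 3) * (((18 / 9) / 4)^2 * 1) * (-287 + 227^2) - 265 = 127310 / 3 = 42436.67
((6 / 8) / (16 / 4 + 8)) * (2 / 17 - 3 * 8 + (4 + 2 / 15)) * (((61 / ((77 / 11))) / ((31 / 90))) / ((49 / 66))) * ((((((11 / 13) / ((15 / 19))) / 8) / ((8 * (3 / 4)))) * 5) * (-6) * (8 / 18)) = 176560901 / 14099358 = 12.52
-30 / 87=-10 / 29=-0.34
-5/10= -1/2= -0.50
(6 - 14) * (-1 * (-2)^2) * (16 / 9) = 512 / 9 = 56.89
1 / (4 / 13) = 13 / 4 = 3.25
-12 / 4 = -3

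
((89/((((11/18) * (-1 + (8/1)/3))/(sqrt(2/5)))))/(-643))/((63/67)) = -35778 * sqrt(10)/1237775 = -0.09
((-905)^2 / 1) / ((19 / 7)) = 5733175 / 19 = 301746.05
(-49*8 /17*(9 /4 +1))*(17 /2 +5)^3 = -12538071 /68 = -184383.40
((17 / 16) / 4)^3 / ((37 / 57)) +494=4791748073 / 9699328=494.03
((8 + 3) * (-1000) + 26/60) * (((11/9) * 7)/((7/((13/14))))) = -6741163/540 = -12483.64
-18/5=-3.60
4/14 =2/7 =0.29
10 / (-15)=-0.67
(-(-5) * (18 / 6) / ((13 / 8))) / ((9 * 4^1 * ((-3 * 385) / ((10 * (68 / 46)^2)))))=-23120 / 4765761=-0.00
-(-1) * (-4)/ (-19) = 4/ 19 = 0.21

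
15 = 15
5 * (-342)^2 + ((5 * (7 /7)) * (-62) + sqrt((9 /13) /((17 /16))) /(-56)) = 584510 -3 * sqrt(221) /3094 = 584509.99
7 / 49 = 1 / 7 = 0.14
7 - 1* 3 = 4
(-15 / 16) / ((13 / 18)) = -135 / 104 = -1.30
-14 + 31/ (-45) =-661/ 45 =-14.69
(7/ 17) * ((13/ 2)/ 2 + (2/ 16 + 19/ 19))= 245/ 136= 1.80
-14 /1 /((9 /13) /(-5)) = 910 /9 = 101.11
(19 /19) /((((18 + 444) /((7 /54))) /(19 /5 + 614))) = 3089 /17820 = 0.17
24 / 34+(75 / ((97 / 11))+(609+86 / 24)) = 12304067 / 19788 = 621.79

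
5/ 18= 0.28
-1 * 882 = -882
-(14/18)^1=-7/9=-0.78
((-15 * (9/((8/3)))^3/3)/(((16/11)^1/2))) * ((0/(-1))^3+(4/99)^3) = -135/7744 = -0.02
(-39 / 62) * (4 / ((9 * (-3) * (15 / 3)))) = 26 / 1395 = 0.02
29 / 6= 4.83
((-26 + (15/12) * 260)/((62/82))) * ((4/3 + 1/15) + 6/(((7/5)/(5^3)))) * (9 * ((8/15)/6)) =921827764/5425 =169922.17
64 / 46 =32 / 23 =1.39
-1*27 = -27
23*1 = 23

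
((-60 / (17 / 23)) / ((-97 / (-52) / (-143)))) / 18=1710280 / 4947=345.72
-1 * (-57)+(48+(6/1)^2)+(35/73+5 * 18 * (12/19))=275072/1387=198.32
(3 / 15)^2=1 / 25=0.04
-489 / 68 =-7.19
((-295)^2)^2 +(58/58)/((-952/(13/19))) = 136986766104987/18088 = 7573350625.00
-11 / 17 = -0.65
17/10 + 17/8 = 153/40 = 3.82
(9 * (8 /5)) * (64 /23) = 4608 /115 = 40.07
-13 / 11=-1.18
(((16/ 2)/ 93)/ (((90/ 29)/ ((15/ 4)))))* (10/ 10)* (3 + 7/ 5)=638/ 1395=0.46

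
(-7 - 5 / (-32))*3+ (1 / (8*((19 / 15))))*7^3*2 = 28677 / 608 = 47.17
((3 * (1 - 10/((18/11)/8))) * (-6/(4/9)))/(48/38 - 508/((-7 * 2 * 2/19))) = 515907/92030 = 5.61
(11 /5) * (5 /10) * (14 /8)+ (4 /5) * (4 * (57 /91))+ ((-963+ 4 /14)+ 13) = -3442657 /3640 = -945.78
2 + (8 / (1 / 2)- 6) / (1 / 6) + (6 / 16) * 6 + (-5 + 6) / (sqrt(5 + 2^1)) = 64.63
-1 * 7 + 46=39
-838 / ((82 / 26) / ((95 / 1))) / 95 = -10894 / 41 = -265.71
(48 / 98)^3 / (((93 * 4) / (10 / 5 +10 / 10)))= 3456 / 3647119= 0.00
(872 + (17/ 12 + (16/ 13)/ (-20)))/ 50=681217/ 39000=17.47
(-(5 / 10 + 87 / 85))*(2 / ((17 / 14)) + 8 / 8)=-2331 / 578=-4.03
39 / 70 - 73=-5071 / 70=-72.44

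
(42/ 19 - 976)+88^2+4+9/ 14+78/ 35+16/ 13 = 117197027/ 17290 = 6778.31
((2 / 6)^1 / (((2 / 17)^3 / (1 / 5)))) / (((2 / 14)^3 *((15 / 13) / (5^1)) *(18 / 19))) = 416234273 / 6480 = 64233.68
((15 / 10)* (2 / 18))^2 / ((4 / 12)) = 1 / 12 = 0.08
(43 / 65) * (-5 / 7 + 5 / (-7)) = -0.95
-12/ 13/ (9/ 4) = -16/ 39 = -0.41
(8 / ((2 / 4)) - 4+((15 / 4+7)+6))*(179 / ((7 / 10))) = 102925 / 14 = 7351.79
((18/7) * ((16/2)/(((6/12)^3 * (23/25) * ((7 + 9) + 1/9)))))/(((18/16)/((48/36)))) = 61440/4669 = 13.16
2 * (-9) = -18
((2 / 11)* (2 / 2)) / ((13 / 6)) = 12 / 143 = 0.08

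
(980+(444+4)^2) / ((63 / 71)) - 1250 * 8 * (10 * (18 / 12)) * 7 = -2468116 / 3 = -822705.33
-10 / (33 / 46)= -460 / 33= -13.94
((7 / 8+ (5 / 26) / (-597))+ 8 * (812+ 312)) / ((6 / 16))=558349603 / 23283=23981.00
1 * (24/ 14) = 12/ 7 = 1.71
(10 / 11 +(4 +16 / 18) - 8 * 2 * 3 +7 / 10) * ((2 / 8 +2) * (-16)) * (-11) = -82174 / 5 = -16434.80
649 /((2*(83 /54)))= 17523 /83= 211.12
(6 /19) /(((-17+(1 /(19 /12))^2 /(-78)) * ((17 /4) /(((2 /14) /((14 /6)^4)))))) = -480168 /22801804795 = -0.00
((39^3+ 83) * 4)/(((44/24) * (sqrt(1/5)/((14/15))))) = 6653024 * sqrt(5)/55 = 270483.89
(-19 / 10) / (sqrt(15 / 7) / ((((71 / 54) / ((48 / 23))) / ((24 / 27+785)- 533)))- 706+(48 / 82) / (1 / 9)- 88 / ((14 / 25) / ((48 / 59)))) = 104132026666728144 *sqrt(105) / 326179135608298440725+1203722910649614187 / 260943308486638752580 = 0.01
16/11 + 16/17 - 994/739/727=240503466/100466311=2.39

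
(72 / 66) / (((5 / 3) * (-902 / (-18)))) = 324 / 24805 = 0.01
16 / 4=4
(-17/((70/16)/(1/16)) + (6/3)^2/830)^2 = 1912689/33756100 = 0.06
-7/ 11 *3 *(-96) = 2016/ 11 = 183.27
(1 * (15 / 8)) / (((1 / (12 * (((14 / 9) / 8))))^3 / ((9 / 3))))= 1715 / 24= 71.46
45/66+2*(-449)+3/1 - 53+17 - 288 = -1218.32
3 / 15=1 / 5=0.20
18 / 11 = 1.64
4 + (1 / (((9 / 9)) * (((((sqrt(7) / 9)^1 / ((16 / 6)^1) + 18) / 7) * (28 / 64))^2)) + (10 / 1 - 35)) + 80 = 2082248237387 / 34825904689 - 127401984 * sqrt(7) / 34825904689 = 59.78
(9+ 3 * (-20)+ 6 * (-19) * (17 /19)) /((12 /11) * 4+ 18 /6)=-187 /9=-20.78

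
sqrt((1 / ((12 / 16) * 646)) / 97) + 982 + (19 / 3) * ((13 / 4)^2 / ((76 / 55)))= sqrt(187986) / 93993 + 197839 / 192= 1030.42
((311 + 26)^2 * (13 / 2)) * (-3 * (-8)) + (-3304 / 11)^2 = 2154644860 / 121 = 17806982.31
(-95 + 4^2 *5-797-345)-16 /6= -3479 /3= -1159.67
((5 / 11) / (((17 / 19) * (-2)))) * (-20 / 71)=950 / 13277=0.07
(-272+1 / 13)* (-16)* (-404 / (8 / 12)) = -34275360 / 13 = -2636566.15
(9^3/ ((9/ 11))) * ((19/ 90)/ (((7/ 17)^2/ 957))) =520233813/ 490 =1061701.66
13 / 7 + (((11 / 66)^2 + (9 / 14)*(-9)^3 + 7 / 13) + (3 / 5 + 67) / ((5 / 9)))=-28217783 / 81900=-344.54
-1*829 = -829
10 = 10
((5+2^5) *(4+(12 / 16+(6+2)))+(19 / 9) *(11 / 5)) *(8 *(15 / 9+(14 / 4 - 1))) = 428755 / 27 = 15879.81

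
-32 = -32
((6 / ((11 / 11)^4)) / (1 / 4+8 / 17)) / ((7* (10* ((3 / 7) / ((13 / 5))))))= 884 / 1225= 0.72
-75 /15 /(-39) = 5 /39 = 0.13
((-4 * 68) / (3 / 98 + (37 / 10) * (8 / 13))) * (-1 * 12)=20791680 / 14699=1414.50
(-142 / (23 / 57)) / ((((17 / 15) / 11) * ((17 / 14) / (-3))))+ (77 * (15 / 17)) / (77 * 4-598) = 3253212039 / 385526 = 8438.37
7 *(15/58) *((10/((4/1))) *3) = 1575/116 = 13.58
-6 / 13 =-0.46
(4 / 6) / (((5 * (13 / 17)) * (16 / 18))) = 51 / 260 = 0.20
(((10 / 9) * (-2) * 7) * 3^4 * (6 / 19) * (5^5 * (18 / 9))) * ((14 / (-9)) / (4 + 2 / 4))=49000000 / 57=859649.12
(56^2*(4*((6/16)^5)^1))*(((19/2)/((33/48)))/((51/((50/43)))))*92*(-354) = -7674954525/8041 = -954477.62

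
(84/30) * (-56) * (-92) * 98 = 7068544/5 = 1413708.80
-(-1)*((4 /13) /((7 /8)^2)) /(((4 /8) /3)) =1536 /637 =2.41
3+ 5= 8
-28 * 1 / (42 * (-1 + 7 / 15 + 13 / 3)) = -10 / 57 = -0.18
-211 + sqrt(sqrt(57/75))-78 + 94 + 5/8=-1555/8 + 19^(1/4) * sqrt(5)/5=-193.44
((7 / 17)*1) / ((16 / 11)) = 77 / 272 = 0.28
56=56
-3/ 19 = -0.16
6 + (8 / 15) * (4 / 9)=842 / 135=6.24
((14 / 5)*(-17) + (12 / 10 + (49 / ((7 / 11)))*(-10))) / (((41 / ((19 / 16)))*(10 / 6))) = -116337 / 8200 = -14.19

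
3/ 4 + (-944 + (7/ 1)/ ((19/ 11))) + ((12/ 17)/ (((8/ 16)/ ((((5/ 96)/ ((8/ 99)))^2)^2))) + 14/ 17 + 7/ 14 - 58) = -172651541432407/ 173409304576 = -995.63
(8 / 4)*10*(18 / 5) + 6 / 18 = 72.33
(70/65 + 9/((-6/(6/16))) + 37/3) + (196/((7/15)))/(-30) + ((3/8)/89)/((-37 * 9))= -789231/684944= -1.15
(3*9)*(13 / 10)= 351 / 10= 35.10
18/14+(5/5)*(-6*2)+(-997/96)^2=6266863/64512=97.14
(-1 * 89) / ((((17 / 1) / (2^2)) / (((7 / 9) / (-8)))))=2.04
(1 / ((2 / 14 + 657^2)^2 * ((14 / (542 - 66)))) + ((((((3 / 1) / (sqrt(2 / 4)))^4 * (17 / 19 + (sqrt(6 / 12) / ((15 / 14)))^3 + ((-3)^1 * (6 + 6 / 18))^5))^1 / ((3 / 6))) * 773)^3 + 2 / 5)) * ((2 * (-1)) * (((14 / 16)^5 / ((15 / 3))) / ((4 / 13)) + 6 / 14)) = 466110729752581989822322582944754639230599534325597402726791087 / 160309261668497981440000000 - 20194423709811404715692500504404941684883 * sqrt(2) / 28203125000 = 2907571044666546200212131000000000000.00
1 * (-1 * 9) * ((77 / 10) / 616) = -9 / 80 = -0.11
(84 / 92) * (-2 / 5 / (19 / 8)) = -336 / 2185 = -0.15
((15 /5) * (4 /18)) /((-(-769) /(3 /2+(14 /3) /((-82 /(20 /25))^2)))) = 378337 /290855025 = 0.00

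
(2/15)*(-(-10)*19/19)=4/3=1.33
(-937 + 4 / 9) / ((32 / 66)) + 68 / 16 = -92515 / 48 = -1927.40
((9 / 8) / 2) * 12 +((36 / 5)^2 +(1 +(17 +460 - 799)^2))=10374359 / 100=103743.59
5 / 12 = 0.42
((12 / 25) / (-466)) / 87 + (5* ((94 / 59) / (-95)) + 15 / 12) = 883299857 / 757459700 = 1.17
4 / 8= 1 / 2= 0.50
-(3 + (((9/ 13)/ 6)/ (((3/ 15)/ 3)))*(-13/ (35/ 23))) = 165/ 14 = 11.79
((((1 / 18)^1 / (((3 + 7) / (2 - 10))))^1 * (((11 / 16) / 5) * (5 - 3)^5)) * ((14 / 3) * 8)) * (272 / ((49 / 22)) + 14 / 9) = -38397568 / 42525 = -902.94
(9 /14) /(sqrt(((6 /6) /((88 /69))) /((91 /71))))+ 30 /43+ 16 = 3 * sqrt(9807798) /11431+ 718 /43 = 17.52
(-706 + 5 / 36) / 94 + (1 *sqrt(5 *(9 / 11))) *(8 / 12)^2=-25411 / 3384 + 4 *sqrt(55) / 33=-6.61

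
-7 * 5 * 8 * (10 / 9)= -2800 / 9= -311.11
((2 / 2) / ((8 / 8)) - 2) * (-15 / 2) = 7.50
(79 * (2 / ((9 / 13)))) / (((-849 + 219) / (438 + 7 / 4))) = -1806493 / 11340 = -159.30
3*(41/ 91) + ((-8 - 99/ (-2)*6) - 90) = 18232/ 91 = 200.35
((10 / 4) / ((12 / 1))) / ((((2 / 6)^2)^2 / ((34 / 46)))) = 2295 / 184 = 12.47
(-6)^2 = 36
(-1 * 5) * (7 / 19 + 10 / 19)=-85 / 19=-4.47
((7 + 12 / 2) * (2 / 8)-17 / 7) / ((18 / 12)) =23 / 42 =0.55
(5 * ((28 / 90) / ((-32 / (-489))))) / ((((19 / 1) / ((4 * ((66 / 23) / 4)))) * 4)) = 12551 / 13984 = 0.90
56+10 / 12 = 341 / 6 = 56.83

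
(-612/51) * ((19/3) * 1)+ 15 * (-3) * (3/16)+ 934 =13593/16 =849.56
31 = 31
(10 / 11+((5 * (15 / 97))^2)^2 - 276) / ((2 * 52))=-267541557431 / 101277497464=-2.64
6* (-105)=-630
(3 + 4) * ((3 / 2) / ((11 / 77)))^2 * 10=15435 / 2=7717.50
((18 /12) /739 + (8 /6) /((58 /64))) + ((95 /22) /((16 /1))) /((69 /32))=17333825 /10844086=1.60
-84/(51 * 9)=-28/153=-0.18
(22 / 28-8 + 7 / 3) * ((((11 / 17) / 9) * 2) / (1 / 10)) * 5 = -35.09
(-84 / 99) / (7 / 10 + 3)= -280 / 1221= -0.23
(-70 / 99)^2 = 4900 / 9801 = 0.50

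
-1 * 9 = -9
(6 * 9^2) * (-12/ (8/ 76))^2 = 6316056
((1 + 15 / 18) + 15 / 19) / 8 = 299 / 912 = 0.33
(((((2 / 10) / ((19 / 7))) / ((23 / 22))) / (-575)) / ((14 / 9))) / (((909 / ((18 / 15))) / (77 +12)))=-5874 / 634469375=-0.00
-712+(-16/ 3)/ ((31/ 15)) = -22152/ 31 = -714.58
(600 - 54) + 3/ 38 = 20751/ 38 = 546.08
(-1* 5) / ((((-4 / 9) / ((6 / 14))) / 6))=405 / 14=28.93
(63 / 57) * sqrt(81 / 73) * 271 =51219 * sqrt(73) / 1387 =315.51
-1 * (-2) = 2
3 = 3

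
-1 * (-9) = 9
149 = 149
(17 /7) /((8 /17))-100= -5311 /56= -94.84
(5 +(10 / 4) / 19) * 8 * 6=4680 / 19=246.32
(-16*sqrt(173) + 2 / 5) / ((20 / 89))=89 / 50 - 356*sqrt(173) / 5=-934.71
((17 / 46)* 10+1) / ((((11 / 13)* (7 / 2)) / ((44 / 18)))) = 624 / 161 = 3.88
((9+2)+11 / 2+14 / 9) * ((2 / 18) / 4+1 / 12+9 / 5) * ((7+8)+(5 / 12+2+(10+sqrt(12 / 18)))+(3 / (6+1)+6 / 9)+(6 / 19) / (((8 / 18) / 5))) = 2795 * sqrt(6) / 243+143034125 / 129276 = 1134.60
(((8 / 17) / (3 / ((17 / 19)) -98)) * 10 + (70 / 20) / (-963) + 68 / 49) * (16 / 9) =1621005640 / 683314947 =2.37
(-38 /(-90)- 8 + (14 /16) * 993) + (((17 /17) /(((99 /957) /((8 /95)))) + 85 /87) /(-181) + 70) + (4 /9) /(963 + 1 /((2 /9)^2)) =1384257609139 /1486390824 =931.29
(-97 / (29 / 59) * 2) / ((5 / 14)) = -160244 / 145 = -1105.13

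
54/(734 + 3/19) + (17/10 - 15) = -1844957/139490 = -13.23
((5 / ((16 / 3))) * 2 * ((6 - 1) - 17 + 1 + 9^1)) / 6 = -5 / 8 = -0.62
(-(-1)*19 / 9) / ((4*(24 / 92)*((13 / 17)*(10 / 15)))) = 7429 / 1872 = 3.97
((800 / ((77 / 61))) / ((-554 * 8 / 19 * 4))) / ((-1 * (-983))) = -0.00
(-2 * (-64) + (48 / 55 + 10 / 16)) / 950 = 56979 / 418000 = 0.14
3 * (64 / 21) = 64 / 7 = 9.14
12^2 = 144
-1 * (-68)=68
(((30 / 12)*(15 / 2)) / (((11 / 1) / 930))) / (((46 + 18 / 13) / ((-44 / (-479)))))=453375 / 147532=3.07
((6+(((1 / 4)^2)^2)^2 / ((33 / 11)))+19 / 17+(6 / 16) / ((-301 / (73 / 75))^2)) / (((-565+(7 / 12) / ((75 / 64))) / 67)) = -270767273111949681 / 320516230055526400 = -0.84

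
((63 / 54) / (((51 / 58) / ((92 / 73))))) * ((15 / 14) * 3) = 5.37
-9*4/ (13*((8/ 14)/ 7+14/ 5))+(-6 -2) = -41122/ 4589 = -8.96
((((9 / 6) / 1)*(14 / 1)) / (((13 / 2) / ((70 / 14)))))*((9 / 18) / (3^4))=35 / 351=0.10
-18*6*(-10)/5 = 216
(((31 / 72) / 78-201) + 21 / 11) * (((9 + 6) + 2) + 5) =-12298699 / 2808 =-4379.88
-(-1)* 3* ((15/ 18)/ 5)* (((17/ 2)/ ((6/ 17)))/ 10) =289/ 240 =1.20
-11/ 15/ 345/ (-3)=0.00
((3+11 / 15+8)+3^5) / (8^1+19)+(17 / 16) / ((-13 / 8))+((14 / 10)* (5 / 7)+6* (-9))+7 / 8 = -1825661 / 42120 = -43.34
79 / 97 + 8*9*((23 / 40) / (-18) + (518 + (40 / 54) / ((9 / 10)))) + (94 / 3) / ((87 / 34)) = 28379865017 / 759510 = 37366.02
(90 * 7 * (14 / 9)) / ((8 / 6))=735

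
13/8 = 1.62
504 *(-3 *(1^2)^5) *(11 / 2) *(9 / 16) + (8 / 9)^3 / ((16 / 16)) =-13638271 / 2916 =-4677.05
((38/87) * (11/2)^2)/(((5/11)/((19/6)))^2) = 641.27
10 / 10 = 1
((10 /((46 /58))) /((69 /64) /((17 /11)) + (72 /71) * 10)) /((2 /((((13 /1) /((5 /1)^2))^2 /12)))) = 94648112 /7221272625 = 0.01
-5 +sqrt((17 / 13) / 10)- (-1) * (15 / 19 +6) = sqrt(2210) / 130 +34 / 19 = 2.15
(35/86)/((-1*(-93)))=35/7998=0.00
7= 7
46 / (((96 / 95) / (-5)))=-10925 / 48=-227.60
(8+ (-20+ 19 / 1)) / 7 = 1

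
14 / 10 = 7 / 5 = 1.40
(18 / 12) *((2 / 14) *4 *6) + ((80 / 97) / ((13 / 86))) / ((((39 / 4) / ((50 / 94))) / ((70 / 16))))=104280868 / 16179891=6.45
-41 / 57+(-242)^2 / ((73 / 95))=317121067 / 4161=76212.71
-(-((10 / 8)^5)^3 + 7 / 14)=29980707213 / 1073741824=27.92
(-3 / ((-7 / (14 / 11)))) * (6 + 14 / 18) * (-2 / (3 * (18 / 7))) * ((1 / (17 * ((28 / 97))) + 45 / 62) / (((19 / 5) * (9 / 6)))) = -380335 / 2433159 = -0.16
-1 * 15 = -15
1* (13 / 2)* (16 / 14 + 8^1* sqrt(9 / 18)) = 44.20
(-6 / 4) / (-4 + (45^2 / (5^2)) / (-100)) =150 / 481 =0.31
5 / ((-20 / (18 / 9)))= -1 / 2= -0.50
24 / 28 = 6 / 7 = 0.86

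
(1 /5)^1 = 1 /5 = 0.20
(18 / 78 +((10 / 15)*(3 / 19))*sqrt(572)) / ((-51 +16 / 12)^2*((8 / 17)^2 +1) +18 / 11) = 85833 / 1121292913 +114444*sqrt(143) / 1638812719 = 0.00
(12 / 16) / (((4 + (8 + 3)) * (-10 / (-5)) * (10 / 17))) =17 / 400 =0.04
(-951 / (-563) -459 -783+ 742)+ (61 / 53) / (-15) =-223070798 / 447585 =-498.39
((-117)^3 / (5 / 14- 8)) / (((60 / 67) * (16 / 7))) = 1752698493 / 17120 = 102377.25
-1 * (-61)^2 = -3721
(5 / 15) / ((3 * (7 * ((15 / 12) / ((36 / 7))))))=0.07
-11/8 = -1.38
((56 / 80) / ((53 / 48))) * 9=1512 / 265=5.71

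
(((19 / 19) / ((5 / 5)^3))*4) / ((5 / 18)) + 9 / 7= 549 / 35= 15.69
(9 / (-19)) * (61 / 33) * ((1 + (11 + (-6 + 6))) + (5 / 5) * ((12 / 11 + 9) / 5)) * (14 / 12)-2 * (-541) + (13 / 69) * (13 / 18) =7622492839 / 7138395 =1067.82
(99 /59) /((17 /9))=891 /1003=0.89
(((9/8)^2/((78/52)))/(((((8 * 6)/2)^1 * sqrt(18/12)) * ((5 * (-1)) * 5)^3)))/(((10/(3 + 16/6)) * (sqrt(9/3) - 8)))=51 * sqrt(2)/2440000000 + 17 * sqrt(6)/305000000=0.00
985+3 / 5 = 4928 / 5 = 985.60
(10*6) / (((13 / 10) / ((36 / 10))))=2160 / 13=166.15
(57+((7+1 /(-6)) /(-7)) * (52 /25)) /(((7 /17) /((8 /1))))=3924824 /3675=1067.98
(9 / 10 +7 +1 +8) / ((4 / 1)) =169 / 40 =4.22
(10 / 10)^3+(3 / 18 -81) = -479 / 6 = -79.83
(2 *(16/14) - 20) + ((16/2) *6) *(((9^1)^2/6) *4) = 18020/7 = 2574.29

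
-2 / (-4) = 1 / 2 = 0.50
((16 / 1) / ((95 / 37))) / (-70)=-296 / 3325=-0.09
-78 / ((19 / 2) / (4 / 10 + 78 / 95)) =-18096 / 1805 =-10.03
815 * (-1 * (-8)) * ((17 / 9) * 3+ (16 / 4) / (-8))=101060 / 3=33686.67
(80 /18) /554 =0.01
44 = 44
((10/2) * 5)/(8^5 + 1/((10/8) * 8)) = 250/327681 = 0.00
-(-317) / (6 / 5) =1585 / 6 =264.17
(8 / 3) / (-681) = -8 / 2043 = -0.00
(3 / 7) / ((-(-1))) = 3 / 7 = 0.43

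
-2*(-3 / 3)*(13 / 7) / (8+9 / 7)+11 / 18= 91 / 90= 1.01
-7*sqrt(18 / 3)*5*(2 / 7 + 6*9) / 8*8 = -1900*sqrt(6) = -4654.03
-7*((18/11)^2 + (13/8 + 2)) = -42707/968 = -44.12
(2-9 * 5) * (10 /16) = -215 /8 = -26.88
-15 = -15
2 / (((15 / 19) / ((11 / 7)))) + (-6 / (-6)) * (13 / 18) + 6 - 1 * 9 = 1073 / 630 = 1.70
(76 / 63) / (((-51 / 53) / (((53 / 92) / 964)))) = -0.00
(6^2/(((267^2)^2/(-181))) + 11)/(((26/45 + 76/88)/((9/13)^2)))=55344296912850/15131107066283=3.66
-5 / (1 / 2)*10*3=-300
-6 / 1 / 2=-3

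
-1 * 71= -71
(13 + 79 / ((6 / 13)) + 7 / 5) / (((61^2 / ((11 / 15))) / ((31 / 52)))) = 1898347 / 87071400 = 0.02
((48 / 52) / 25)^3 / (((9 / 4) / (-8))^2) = 65536 / 102984375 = 0.00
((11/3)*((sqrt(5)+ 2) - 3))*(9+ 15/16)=-583/16+ 583*sqrt(5)/16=45.04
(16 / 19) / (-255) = -16 / 4845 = -0.00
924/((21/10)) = 440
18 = 18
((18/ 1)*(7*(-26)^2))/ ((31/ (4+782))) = 66948336/ 31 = 2159623.74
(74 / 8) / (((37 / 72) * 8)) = 9 / 4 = 2.25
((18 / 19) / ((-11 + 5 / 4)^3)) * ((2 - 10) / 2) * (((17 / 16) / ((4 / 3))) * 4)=544 / 41743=0.01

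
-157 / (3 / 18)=-942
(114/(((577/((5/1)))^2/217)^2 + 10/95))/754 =10624455625/264660474727311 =0.00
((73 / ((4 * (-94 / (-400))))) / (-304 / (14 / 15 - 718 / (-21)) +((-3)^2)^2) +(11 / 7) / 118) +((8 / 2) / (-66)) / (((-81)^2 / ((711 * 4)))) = 11010864854005 / 10382620473918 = 1.06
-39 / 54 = -13 / 18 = -0.72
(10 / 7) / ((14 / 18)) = 90 / 49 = 1.84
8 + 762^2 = 580652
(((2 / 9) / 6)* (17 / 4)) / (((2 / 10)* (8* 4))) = 85 / 3456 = 0.02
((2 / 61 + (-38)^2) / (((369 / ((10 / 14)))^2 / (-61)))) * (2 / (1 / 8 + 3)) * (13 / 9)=-6107296 / 20015667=-0.31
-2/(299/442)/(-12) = 17/69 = 0.25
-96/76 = -24/19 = -1.26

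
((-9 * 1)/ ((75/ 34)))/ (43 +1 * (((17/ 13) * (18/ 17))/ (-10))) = -663/ 6965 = -0.10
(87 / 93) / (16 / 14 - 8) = -203 / 1488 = -0.14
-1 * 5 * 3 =-15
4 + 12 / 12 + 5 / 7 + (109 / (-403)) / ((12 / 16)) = 45308 / 8463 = 5.35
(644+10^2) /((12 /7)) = 434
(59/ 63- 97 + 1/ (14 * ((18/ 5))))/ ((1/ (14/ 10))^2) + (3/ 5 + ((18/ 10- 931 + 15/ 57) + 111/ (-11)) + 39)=-204591349/ 188100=-1087.67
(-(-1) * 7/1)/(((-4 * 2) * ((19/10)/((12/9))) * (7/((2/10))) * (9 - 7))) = -1/114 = -0.01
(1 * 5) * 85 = 425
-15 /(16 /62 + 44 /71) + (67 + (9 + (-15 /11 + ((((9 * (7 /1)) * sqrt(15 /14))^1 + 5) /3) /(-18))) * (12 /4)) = 4625039 /63756-sqrt(210) /4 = 68.92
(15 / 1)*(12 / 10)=18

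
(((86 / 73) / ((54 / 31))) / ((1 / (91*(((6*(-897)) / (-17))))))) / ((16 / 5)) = 6088.77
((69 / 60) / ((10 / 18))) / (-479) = -0.00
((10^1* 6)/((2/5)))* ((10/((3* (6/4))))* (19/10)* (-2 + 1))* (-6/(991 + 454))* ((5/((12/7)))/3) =6650/2601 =2.56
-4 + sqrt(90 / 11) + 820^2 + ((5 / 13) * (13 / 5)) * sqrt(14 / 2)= sqrt(7) + 3 * sqrt(110) / 11 + 672396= 672401.51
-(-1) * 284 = 284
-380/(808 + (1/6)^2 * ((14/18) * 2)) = -61560/130903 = -0.47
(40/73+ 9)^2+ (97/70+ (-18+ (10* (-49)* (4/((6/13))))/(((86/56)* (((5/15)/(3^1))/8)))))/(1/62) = -99009572924646/8020145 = -12345110.09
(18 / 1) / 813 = 6 / 271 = 0.02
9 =9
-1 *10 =-10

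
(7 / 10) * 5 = 7 / 2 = 3.50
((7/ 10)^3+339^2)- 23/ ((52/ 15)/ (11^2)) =114118.55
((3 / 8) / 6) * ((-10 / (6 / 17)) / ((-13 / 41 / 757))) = 2638145 / 624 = 4227.80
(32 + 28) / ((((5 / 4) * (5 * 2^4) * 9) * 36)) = 1 / 540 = 0.00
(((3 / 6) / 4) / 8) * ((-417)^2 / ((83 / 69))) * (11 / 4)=131981751 / 21248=6211.49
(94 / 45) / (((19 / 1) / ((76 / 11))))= 376 / 495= 0.76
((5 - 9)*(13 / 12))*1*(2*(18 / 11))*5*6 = -4680 / 11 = -425.45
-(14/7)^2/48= -1/12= -0.08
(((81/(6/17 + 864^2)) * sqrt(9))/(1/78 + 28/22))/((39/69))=0.00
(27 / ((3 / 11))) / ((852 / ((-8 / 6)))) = -0.15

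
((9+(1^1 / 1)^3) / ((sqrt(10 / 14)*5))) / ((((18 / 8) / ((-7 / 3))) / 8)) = -448*sqrt(35) / 135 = -19.63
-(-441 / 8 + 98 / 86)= 18571 / 344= 53.99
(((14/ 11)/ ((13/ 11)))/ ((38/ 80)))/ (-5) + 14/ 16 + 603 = 1192361/ 1976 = 603.42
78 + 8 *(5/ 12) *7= 304/ 3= 101.33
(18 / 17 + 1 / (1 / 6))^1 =120 / 17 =7.06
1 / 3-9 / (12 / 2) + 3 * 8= 137 / 6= 22.83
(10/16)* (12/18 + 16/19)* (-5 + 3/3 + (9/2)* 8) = 1720/57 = 30.18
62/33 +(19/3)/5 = 173/55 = 3.15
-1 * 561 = -561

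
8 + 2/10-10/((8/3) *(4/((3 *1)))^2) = 1949/320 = 6.09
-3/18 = -1/6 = -0.17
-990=-990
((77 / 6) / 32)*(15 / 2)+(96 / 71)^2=3120433 / 645248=4.84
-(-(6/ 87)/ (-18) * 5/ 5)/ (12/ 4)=-1/ 783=-0.00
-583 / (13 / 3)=-1749 / 13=-134.54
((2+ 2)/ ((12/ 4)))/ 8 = 1/ 6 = 0.17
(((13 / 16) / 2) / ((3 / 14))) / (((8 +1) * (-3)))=-91 / 1296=-0.07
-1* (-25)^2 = -625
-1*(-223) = 223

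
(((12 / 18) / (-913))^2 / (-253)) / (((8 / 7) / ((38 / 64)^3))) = -48013 / 124389727469568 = -0.00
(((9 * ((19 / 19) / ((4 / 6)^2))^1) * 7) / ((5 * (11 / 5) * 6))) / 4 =189 / 352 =0.54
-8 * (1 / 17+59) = -8032 / 17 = -472.47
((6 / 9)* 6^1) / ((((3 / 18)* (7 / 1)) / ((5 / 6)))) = 20 / 7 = 2.86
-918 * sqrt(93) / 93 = -306 * sqrt(93) / 31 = -95.19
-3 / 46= -0.07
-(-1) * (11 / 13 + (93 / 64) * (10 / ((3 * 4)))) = 3423 / 1664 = 2.06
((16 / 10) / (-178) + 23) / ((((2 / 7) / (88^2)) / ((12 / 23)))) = 3327612288 / 10235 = 325120.89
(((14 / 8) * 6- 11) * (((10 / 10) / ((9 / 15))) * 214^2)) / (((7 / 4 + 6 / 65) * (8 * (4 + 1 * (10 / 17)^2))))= -1075347325 / 1804872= -595.80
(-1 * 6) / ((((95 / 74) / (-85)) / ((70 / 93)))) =176120 / 589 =299.02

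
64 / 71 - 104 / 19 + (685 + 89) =1037958 / 1349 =769.43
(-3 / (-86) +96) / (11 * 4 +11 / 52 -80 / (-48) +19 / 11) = 7086222 / 3512713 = 2.02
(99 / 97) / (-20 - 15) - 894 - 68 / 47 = -142886623 / 159565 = -895.48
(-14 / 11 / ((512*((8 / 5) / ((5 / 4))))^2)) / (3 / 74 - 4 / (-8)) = -32375 / 5905580032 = -0.00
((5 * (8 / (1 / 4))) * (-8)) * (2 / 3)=-2560 / 3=-853.33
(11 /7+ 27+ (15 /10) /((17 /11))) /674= 7031 /160412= 0.04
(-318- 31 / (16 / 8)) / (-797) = 667 / 1594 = 0.42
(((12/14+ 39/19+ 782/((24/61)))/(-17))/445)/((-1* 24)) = 3176827/289769760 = 0.01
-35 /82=-0.43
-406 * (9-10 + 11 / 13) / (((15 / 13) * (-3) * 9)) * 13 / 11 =-10556 / 4455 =-2.37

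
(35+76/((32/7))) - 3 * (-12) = 701/8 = 87.62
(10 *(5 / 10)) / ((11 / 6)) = 2.73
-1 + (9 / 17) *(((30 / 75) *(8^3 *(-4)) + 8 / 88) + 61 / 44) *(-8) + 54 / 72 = 12951793 / 3740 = 3463.05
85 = 85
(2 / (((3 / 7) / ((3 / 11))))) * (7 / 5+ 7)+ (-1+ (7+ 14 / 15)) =2908 / 165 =17.62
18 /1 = 18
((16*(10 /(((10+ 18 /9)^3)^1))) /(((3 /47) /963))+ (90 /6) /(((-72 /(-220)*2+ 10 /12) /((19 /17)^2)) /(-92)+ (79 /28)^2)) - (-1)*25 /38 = 2042829256445270 /1459695790503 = 1399.49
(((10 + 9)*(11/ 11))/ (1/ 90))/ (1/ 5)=8550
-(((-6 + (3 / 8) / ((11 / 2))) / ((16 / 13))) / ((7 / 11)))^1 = 3393 / 448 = 7.57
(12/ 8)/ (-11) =-0.14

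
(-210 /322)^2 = 225 /529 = 0.43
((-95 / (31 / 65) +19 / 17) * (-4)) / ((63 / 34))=835088 / 1953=427.59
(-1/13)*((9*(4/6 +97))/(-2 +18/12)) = 1758/13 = 135.23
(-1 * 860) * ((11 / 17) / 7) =-79.50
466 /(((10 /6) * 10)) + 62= 2249 /25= 89.96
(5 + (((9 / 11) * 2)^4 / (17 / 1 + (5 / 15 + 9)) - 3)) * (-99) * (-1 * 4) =94615416 / 105149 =899.82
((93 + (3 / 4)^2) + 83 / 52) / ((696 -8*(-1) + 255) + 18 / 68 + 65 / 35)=2355367 / 23789688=0.10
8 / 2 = 4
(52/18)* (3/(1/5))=130/3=43.33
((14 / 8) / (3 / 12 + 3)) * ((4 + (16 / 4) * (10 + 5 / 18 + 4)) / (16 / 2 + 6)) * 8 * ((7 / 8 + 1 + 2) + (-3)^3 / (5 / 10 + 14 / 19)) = -1856525 / 5499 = -337.61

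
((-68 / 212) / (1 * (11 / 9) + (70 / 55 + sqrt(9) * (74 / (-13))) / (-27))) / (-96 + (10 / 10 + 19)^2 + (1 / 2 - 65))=-131274 / 177175873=-0.00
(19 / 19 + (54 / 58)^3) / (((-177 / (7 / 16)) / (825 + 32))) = -33048491 / 8633706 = -3.83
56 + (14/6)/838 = 140791/2514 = 56.00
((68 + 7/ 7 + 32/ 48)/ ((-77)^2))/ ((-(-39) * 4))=0.00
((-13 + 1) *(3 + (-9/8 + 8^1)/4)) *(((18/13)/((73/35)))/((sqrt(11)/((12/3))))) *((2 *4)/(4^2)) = -142695 *sqrt(11)/20878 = -22.67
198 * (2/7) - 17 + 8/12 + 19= 1244/21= 59.24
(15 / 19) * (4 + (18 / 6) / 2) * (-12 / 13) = -990 / 247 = -4.01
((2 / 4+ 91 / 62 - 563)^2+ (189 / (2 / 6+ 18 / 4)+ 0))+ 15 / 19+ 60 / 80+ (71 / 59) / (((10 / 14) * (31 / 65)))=39339026027591 / 124964596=314801.37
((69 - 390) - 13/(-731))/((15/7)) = -1642466/10965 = -149.79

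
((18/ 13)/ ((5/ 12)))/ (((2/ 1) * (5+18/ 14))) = 189/ 715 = 0.26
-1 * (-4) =4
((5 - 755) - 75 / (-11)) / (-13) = 8175 / 143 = 57.17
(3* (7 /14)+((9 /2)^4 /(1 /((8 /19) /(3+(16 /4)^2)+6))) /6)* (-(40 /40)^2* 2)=-2385933 /2888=-826.15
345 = 345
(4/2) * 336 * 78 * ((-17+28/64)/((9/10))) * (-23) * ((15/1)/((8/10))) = 415983750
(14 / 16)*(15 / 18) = 35 / 48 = 0.73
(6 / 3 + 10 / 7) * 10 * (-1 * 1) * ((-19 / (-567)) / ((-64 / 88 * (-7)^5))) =-2090 / 22235661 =-0.00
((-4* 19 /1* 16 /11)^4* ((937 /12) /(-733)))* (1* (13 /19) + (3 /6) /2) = -478474344071168 /32195559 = -14861501.37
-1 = -1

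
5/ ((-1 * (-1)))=5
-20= -20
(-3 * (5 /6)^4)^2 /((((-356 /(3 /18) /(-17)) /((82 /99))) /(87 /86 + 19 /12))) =364563671875 /10181778444288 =0.04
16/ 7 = 2.29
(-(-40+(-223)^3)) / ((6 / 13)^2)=1874143583 / 36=52059543.97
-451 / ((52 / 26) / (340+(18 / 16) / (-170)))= -208538341 / 2720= -76668.51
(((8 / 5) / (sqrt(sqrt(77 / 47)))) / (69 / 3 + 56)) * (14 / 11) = 0.02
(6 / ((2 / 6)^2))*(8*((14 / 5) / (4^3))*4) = 378 / 5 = 75.60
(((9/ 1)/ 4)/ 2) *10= 45/ 4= 11.25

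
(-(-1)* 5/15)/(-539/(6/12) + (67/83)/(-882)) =-0.00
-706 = -706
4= 4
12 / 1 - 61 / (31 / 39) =-64.74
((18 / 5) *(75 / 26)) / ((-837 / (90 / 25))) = -18 / 403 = -0.04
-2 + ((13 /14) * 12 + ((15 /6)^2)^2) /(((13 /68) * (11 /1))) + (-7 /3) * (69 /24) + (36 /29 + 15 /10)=12475681 /696696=17.91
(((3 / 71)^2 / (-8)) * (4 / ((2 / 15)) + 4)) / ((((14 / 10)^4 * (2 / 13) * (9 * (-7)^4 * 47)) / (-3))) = 414375 / 10926696052216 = 0.00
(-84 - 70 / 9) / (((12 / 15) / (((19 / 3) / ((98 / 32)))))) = -237.25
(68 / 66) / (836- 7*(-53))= 2 / 2343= 0.00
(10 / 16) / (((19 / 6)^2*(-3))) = -15 / 722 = -0.02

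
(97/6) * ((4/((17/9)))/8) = 291/68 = 4.28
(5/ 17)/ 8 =5/ 136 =0.04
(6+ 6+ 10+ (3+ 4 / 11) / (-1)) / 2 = 205 / 22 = 9.32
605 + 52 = 657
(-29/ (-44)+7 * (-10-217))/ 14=-113.45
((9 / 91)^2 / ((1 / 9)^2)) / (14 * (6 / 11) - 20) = -72171 / 1126216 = -0.06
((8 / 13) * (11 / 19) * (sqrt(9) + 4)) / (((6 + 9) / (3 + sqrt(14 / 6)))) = 616 * sqrt(21) / 11115 + 616 / 1235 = 0.75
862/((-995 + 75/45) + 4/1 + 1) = -2586/2965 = -0.87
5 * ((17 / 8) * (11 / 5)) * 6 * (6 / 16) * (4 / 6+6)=2805 / 8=350.62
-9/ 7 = -1.29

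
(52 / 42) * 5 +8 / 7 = 22 / 3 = 7.33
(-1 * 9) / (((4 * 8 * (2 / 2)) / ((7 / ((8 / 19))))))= -1197 / 256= -4.68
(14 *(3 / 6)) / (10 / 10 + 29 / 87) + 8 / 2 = 37 / 4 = 9.25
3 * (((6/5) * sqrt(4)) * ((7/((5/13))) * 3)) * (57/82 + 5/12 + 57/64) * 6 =38729691/8200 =4723.13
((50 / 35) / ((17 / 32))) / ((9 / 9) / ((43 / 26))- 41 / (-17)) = 2752 / 3087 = 0.89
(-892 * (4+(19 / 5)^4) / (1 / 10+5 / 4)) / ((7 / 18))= -947810656 / 2625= -361070.73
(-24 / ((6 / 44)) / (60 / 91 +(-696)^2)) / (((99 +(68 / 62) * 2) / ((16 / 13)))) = -152768 / 34571242623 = -0.00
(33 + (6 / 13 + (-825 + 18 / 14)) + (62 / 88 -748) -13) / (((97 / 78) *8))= -18625185 / 119504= -155.85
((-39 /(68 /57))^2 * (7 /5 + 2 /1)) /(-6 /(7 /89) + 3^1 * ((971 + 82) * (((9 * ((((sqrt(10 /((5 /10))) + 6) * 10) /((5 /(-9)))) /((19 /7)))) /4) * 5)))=-13735151982473103 /2376092097587899840 + 915627402845883 * sqrt(5) /475218419517579968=-0.00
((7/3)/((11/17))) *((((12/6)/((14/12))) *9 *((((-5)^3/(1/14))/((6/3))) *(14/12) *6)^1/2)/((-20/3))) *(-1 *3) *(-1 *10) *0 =0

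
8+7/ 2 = 23/ 2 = 11.50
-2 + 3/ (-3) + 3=0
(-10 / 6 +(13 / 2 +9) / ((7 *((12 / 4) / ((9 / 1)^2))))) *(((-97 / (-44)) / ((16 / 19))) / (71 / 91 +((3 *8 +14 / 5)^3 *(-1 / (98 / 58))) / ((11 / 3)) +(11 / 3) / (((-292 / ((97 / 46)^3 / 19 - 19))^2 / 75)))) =-116588159170829377129553000 / 2379329576503522810947371973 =-0.05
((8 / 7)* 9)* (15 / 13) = 1080 / 91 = 11.87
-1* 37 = -37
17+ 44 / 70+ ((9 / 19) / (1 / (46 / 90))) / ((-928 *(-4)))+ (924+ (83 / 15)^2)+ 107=119884418509 / 111081600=1079.25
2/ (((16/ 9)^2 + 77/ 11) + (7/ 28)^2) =2592/ 13249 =0.20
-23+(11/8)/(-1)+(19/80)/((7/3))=-13593/560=-24.27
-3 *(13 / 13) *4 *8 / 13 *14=-1344 / 13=-103.38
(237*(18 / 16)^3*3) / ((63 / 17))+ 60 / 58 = 28499883 / 103936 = 274.21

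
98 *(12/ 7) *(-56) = -9408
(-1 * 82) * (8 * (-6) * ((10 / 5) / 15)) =2624 / 5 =524.80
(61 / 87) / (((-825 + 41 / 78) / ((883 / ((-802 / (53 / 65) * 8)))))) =2854739 / 29913974440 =0.00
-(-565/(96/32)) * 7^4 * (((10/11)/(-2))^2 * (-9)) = -840846.07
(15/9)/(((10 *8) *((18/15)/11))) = 55/288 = 0.19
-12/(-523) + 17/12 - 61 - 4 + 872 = 5073767/6276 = 808.44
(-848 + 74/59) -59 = -53439/59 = -905.75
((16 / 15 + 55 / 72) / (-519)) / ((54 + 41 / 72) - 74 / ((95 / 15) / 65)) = 12521 / 2502381855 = 0.00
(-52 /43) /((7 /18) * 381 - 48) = -0.01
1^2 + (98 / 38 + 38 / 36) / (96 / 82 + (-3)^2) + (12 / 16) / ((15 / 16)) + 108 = 78549901 / 713070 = 110.16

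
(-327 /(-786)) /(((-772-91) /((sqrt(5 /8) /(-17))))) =109 * sqrt(10) /15375208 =0.00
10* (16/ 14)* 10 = 800/ 7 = 114.29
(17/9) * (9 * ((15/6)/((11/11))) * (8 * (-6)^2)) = 12240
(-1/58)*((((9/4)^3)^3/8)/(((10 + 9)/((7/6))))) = -903981141/4622123008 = -0.20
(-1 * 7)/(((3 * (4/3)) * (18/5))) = -0.49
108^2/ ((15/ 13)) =50544/ 5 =10108.80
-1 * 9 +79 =70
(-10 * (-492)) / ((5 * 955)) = 984 / 955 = 1.03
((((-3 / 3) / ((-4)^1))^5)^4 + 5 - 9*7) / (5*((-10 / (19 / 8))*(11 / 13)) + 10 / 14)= 12251247228514567 / 3611895697244160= 3.39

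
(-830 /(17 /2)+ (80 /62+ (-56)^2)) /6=266982 /527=506.61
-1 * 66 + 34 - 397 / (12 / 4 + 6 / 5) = -2657 / 21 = -126.52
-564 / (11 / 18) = -10152 / 11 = -922.91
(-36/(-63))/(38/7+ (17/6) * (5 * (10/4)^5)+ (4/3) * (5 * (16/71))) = 0.00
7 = 7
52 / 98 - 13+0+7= -268 / 49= -5.47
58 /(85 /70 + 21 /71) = 57652 /1501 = 38.41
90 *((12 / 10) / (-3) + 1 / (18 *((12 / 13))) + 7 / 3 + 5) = 7553 / 12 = 629.42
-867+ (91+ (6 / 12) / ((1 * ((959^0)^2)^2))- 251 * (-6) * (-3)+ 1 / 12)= -63521 / 12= -5293.42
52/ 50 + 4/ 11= 386/ 275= 1.40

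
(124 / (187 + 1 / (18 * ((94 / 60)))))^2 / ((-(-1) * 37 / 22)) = 420324102 / 1608303013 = 0.26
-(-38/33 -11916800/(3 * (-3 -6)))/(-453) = 131084458/134541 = 974.31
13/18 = 0.72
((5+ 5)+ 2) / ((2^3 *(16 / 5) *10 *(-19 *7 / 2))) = -3 / 4256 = -0.00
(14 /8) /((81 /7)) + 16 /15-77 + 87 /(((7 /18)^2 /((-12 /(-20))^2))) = 52118293 /396900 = 131.31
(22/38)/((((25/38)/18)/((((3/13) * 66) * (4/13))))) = 313632/4225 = 74.23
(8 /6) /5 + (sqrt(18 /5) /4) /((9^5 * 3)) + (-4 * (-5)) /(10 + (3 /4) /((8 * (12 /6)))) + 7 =sqrt(10) /1180980 + 89287 /9645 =9.26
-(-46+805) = -759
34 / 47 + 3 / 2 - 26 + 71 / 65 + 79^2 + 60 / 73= 2773921957 / 446030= 6219.14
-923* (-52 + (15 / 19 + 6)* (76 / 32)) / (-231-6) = -264901 / 1896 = -139.72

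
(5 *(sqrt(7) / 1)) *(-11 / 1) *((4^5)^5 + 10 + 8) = -163836813506103126.51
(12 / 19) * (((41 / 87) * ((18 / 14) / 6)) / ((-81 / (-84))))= 328 / 4959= 0.07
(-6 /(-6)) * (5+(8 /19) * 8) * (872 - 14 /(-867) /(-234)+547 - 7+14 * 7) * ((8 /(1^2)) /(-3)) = -64945302392 /1927341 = -33696.84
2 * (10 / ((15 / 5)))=20 / 3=6.67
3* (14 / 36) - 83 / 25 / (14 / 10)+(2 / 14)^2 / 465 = -1.20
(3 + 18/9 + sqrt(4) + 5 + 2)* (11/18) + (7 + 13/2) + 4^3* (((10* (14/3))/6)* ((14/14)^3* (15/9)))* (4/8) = 23591/54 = 436.87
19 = 19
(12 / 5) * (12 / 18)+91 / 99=1247 / 495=2.52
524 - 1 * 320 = 204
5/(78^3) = 5/474552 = 0.00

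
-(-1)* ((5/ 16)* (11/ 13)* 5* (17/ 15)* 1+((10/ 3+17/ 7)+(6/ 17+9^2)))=2193355/ 24752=88.61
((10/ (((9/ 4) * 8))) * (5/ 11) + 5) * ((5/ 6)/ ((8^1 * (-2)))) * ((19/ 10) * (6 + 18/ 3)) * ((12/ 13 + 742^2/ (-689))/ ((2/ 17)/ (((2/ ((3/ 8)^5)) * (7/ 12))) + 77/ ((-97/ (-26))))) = 46604967772160/ 193219924491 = 241.20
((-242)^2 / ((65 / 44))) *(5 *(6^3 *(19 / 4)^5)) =10767011941323 / 104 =103528960974.26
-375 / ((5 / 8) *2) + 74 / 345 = -103426 / 345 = -299.79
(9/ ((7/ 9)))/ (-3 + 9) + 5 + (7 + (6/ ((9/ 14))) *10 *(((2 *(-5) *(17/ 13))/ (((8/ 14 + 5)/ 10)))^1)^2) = 555261573665/ 10796058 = 51431.88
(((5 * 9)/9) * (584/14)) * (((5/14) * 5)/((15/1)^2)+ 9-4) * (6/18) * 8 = 3685040/1323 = 2785.37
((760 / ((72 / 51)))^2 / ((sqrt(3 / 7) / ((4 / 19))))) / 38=14450*sqrt(21) / 27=2452.53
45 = 45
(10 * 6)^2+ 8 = 3608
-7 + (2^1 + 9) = 4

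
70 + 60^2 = 3670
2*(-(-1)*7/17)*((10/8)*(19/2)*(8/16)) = 4.89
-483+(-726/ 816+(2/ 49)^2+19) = -151802681/ 326536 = -464.89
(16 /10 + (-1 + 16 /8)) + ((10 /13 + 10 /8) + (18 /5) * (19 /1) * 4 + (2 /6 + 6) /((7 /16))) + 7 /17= 27206209 /92820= 293.11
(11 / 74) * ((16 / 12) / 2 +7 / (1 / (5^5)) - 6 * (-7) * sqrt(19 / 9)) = 77 * sqrt(19) / 37 +721897 / 222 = 3260.86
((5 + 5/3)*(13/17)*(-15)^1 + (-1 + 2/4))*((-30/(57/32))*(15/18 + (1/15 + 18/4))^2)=61049376/1615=37801.47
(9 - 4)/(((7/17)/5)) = 425/7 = 60.71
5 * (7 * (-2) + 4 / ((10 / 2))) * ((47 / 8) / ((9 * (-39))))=517 / 468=1.10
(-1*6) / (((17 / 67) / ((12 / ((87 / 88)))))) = -141504 / 493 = -287.03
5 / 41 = 0.12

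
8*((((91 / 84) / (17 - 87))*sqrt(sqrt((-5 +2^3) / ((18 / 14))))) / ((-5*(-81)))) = -13*3^(3 / 4)*7^(1 / 4) / 127575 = -0.00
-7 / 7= -1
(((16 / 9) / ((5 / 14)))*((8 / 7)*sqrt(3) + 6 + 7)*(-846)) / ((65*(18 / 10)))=-539.16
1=1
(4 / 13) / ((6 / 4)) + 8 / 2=164 / 39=4.21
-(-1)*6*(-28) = -168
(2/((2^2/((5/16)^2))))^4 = 390625/68719476736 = 0.00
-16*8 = -128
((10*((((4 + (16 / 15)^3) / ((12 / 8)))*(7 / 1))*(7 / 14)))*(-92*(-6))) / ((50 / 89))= 2017064672 / 16875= 119529.76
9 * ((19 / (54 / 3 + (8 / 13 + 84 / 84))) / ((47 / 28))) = 20748 / 3995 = 5.19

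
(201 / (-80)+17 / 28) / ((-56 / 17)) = 18139 / 31360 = 0.58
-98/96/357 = -7/2448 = -0.00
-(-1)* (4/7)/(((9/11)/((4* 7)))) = 176/9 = 19.56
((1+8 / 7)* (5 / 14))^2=5625 / 9604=0.59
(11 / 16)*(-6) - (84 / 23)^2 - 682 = -2960129 / 4232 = -699.46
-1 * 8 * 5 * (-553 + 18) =21400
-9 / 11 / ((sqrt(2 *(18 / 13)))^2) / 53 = -13 / 2332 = -0.01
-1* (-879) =879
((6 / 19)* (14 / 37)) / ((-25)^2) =84 / 439375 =0.00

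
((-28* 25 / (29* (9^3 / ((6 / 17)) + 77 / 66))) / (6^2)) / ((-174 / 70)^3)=300125 / 14207860728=0.00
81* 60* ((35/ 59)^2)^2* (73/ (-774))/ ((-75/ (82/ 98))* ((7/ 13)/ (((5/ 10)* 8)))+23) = -63058843575000/ 12146115497653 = -5.19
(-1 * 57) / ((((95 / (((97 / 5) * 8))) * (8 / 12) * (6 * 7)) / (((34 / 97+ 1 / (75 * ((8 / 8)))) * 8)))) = -42352 / 4375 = -9.68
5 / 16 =0.31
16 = 16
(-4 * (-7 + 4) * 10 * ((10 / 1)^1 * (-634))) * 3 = -2282400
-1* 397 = -397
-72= -72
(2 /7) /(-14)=-1 /49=-0.02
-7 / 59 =-0.12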